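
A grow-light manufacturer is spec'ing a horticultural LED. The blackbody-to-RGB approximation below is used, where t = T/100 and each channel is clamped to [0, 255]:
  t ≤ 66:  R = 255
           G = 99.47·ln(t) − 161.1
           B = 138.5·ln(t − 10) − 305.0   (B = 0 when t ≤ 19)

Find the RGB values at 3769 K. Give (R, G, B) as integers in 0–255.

t = 3769/100 = 37.69; the t ≤ 66 branch applies.
R = 255 by definition for t ≤ 66.
G = 99.47·ln 37.69 − 161.1 = 99.47·3.6294 − 161.1 = 199.916.
B = 138.5·ln(37.69 − 10) − 305.0 = 138.5·ln 27.69 − 305.0 = 138.5·3.3211 − 305.0 = 154.968.
Rounded: (255, 200, 155).

(255, 200, 155)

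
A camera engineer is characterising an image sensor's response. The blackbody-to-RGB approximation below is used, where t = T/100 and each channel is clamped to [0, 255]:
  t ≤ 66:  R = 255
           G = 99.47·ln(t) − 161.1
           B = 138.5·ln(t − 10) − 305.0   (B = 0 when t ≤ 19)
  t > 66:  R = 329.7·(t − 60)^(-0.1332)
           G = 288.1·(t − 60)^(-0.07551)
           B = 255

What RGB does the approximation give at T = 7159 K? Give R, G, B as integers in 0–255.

R=238, G=239, B=255

t = 7159/100 = 71.59; the t > 66 branch applies.
R = 329.7·(71.59 − 60)^(-0.1332) = 329.7·11.59^(-0.1332) = 329.7·0.72155 = 237.894.
G = 288.1·(71.59 − 60)^(-0.07551) = 288.1·11.59^(-0.07551) = 288.1·0.83110 = 239.439.
B = 255 by definition for t > 66.
Rounded: (238, 239, 255).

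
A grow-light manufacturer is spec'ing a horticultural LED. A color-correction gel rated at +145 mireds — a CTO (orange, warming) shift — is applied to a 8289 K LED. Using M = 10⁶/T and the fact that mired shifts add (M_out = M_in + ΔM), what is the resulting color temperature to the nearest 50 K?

M_in = 10⁶/8289 = 120.64 mireds.
M_out = 120.64 + (+145) = 265.64 mireds.
T_out = 10⁶/265.64 = 3764.5 K → 3750 K.

3750 K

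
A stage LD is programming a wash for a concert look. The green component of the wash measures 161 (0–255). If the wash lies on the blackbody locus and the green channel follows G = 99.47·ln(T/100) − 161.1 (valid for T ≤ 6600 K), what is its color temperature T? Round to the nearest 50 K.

ln t = (161 + 161.1) / 99.47 = 3.2382.
t = e^3.2382 = 25.487.
T = 100·t = 2549 K → 2550 K to the nearest 50 K.

2550 K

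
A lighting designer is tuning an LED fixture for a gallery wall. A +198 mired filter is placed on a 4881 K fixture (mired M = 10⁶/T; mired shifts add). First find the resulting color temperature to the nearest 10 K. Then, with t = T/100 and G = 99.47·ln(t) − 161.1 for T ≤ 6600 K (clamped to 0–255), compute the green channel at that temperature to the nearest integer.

M_in = 10⁶/4881 = 204.88; M_out = 204.88 + (+198) = 402.88.
T_out = 10⁶/402.88 = 2482.2 K → 2480 K; t = 24.8.
G = 99.47·ln 24.8 − 161.1 = 99.47·3.2108 − 161.1 = 158.283.
Rounded: 158.

158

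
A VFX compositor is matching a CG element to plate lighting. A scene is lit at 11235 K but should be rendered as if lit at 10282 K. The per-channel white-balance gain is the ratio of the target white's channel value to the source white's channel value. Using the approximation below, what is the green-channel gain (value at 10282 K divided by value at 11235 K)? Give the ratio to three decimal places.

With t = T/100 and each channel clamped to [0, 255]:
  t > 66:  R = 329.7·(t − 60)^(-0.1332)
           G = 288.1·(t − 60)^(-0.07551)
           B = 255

At 11235 K (t = 112.35):
  G = 288.1·(112.35 − 60)^(-0.07551) = 288.1·52.35^(-0.07551) = 288.1·0.74166 = 213.672.
At 10282 K (t = 102.82):
  G = 288.1·(102.82 − 60)^(-0.07551) = 288.1·42.82^(-0.07551) = 288.1·0.75300 = 216.939.
Gain = 216.939 / 213.672 = 1.0153 → 1.015.

1.015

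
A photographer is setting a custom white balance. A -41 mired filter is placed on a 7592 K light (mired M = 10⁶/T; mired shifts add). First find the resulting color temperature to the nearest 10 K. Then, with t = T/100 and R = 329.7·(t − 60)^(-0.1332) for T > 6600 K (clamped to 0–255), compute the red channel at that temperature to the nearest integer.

M_in = 10⁶/7592 = 131.72; M_out = 131.72 + (-41) = 90.72.
T_out = 10⁶/90.72 = 11023.2 K → 11020 K; t = 110.2.
R = 329.7·(110.2 − 60)^(-0.1332) = 329.7·50.2^(-0.1332) = 329.7·0.59356 = 195.697.
Rounded: 196.

196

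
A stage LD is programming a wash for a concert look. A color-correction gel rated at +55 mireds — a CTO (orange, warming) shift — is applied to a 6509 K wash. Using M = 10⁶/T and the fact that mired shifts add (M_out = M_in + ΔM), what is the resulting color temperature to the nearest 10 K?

M_in = 10⁶/6509 = 153.63 mireds.
M_out = 153.63 + (+55) = 208.63 mireds.
T_out = 10⁶/208.63 = 4793.1 K → 4790 K.

4790 K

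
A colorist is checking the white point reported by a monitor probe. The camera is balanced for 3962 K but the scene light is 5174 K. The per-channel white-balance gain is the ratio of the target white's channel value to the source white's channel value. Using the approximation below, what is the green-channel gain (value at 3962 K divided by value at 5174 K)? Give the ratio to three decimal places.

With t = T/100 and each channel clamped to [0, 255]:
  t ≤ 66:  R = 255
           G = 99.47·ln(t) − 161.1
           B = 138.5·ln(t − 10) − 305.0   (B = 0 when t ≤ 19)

At 5174 K (t = 51.74):
  G = 99.47·ln 51.74 − 161.1 = 99.47·3.9462 − 161.1 = 231.432.
At 3962 K (t = 39.62):
  G = 99.47·ln 39.62 − 161.1 = 99.47·3.6793 − 161.1 = 204.883.
Gain = 204.883 / 231.432 = 0.8853 → 0.885.

0.885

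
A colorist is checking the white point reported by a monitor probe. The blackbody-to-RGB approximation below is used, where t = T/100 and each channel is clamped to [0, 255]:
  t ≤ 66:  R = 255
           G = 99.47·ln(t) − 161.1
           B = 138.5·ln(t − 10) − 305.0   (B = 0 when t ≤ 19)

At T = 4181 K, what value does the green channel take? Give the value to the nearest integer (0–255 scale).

210

t = 4181/100 = 41.81; the t ≤ 66 branch applies.
G = 99.47·ln 41.81 − 161.1 = 99.47·3.7331 − 161.1 = 210.235.
Rounded: 210.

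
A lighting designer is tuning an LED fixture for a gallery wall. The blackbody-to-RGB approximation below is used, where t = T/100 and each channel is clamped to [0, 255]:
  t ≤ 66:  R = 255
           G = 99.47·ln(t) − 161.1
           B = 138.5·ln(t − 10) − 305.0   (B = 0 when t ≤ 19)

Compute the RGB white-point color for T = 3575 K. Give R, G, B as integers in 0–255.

t = 3575/100 = 35.75; the t ≤ 66 branch applies.
R = 255 by definition for t ≤ 66.
G = 99.47·ln 35.75 − 161.1 = 99.47·3.5766 − 161.1 = 194.659.
B = 138.5·ln(35.75 − 10) − 305.0 = 138.5·ln 25.75 − 305.0 = 138.5·3.2484 − 305.0 = 144.908.
Rounded: (255, 195, 145).

R=255, G=195, B=145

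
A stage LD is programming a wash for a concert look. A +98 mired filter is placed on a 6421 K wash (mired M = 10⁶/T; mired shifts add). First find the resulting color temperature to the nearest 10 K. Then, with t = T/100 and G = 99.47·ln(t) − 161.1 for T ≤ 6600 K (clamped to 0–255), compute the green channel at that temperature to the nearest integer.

204

M_in = 10⁶/6421 = 155.74; M_out = 155.74 + (+98) = 253.74.
T_out = 10⁶/253.74 = 3941.1 K → 3940 K; t = 39.4.
G = 99.47·ln 39.4 − 161.1 = 99.47·3.6738 − 161.1 = 204.329.
Rounded: 204.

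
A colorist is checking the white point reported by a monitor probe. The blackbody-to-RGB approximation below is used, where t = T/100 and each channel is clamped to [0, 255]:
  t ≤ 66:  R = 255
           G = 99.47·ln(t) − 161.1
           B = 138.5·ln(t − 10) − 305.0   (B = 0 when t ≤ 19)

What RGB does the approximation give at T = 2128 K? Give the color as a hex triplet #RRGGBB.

#FF8F1F

t = 2128/100 = 21.28; the t ≤ 66 branch applies.
R = 255 by definition for t ≤ 66.
G = 99.47·ln 21.28 − 161.1 = 99.47·3.0578 − 161.1 = 143.056.
B = 138.5·ln(21.28 − 10) − 305.0 = 138.5·ln 11.28 − 305.0 = 138.5·2.4230 − 305.0 = 30.590.
Rounded: (255, 143, 31).
In hex: #FF8F1F.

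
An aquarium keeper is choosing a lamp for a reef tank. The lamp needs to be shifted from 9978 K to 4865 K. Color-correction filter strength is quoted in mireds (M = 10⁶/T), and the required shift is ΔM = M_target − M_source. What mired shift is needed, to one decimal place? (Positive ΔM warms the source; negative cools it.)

+105.3 mireds

M_source = 10⁶/9978 = 100.220; M_target = 10⁶/4865 = 205.550.
ΔM = 205.550 − 100.220 = 105.329 → +105.3 mireds, a warming shift.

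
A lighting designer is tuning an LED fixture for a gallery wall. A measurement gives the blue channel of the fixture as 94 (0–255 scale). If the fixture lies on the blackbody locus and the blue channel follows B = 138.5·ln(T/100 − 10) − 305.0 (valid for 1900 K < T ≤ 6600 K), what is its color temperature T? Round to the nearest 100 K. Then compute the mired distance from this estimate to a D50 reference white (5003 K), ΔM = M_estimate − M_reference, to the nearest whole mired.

+157 mireds

ln(t − 10) = (94 + 305.0) / 138.5 = 2.8809.
t − 10 = e^2.8809 = 17.830, so t = 27.830.
T = 100·t = 2783 K → 2800 K to the nearest 100 K.
M_estimate = 10⁶/2800 = 357.14; M_reference = 10⁶/5003 = 199.88.
ΔM = 357.14 − 199.88 = 157.26 → +157 mireds.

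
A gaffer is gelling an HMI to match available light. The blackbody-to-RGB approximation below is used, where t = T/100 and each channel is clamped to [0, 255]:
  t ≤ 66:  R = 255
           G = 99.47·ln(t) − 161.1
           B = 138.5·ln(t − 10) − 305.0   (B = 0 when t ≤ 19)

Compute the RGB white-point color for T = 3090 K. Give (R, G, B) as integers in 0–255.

t = 3090/100 = 30.9; the t ≤ 66 branch applies.
R = 255 by definition for t ≤ 66.
G = 99.47·ln 30.9 − 161.1 = 99.47·3.4308 − 161.1 = 180.157.
B = 138.5·ln(30.9 − 10) − 305.0 = 138.5·ln 20.9 − 305.0 = 138.5·3.0397 − 305.0 = 116.005.
Rounded: (255, 180, 116).

(255, 180, 116)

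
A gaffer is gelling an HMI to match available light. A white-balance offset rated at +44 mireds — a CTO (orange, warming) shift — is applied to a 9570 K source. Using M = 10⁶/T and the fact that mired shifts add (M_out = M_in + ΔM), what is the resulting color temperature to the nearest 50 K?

6750 K

M_in = 10⁶/9570 = 104.49 mireds.
M_out = 104.49 + (+44) = 148.49 mireds.
T_out = 10⁶/148.49 = 6734.3 K → 6750 K.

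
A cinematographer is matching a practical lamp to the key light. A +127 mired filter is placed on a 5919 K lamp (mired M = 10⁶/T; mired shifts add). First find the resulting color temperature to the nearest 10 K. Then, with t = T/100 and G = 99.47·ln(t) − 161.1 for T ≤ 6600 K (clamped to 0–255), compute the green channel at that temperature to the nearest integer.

189

M_in = 10⁶/5919 = 168.95; M_out = 168.95 + (+127) = 295.95.
T_out = 10⁶/295.95 = 3379.0 K → 3380 K; t = 33.8.
G = 99.47·ln 33.8 − 161.1 = 99.47·3.5205 − 161.1 = 189.080.
Rounded: 189.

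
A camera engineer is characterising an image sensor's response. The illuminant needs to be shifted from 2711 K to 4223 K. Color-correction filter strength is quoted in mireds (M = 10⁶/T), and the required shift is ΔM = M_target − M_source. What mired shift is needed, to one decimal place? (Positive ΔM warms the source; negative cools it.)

M_source = 10⁶/2711 = 368.868; M_target = 10⁶/4223 = 236.798.
ΔM = 236.798 − 368.868 = -132.069 → -132.1 mireds, a cooling shift.

-132.1 mireds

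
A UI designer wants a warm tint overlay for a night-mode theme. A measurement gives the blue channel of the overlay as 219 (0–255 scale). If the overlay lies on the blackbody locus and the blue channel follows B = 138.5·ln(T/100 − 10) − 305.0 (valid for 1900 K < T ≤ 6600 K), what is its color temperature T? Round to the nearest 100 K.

5400 K

ln(t − 10) = (219 + 305.0) / 138.5 = 3.7834.
t − 10 = e^3.7834 = 43.965, so t = 53.965.
T = 100·t = 5396 K → 5400 K to the nearest 100 K.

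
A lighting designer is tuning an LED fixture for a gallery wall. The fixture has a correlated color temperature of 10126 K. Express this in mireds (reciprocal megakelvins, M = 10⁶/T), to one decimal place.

98.8 mireds

M = 10⁶ / 10126 = 98.756 → 98.8 mireds.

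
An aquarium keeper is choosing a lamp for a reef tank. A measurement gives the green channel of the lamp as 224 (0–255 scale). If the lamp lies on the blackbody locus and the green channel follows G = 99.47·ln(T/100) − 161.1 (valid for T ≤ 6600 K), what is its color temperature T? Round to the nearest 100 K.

ln t = (224 + 161.1) / 99.47 = 3.8715.
t = e^3.8715 = 48.015.
T = 100·t = 4802 K → 4800 K to the nearest 100 K.

4800 K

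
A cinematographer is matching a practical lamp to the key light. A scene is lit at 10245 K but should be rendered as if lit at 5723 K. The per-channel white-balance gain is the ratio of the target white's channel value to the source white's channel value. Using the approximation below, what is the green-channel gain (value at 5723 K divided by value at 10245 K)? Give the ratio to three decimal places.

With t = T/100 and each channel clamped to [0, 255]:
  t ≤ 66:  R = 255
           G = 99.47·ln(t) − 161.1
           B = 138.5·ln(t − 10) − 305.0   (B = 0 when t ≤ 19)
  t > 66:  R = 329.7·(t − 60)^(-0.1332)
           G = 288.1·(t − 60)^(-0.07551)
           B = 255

At 10245 K (t = 102.45):
  G = 288.1·(102.45 − 60)^(-0.07551) = 288.1·42.45^(-0.07551) = 288.1·0.75349 = 217.081.
At 5723 K (t = 57.23):
  G = 99.47·ln 57.23 − 161.1 = 99.47·4.0471 − 161.1 = 241.463.
Gain = 241.463 / 217.081 = 1.1123 → 1.112.

1.112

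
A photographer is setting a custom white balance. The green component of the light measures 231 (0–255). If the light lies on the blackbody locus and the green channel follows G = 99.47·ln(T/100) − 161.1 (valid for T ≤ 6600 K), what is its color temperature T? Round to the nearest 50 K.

ln t = (231 + 161.1) / 99.47 = 3.9419.
t = e^3.9419 = 51.516.
T = 100·t = 5152 K → 5150 K to the nearest 50 K.

5150 K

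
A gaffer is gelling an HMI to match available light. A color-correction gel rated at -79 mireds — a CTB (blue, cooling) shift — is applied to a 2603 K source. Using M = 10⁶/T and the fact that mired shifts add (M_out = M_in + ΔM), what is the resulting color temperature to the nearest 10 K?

M_in = 10⁶/2603 = 384.17 mireds.
M_out = 384.17 + (-79) = 305.17 mireds.
T_out = 10⁶/305.17 = 3276.8 K → 3280 K.

3280 K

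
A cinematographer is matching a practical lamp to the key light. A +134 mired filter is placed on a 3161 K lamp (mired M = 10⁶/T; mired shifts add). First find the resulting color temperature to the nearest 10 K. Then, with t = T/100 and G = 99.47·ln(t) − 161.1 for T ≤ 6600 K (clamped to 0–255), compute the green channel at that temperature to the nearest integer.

147

M_in = 10⁶/3161 = 316.36; M_out = 316.36 + (+134) = 450.36.
T_out = 10⁶/450.36 = 2220.5 K → 2220 K; t = 22.2.
G = 99.47·ln 22.2 − 161.1 = 99.47·3.1001 − 161.1 = 147.266.
Rounded: 147.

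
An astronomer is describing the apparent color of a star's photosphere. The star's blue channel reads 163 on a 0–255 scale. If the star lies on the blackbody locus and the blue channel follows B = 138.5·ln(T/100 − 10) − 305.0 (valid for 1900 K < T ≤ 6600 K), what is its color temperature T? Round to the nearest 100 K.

ln(t − 10) = (163 + 305.0) / 138.5 = 3.3791.
t − 10 = e^3.3791 = 29.343, so t = 39.343.
T = 100·t = 3934 K → 3900 K to the nearest 100 K.

3900 K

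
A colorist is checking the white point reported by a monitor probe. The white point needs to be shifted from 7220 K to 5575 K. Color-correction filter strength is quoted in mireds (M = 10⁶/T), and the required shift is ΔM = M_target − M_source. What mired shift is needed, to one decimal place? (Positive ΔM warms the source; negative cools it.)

+40.9 mireds

M_source = 10⁶/7220 = 138.504; M_target = 10⁶/5575 = 179.372.
ΔM = 179.372 − 138.504 = 40.868 → +40.9 mireds, a warming shift.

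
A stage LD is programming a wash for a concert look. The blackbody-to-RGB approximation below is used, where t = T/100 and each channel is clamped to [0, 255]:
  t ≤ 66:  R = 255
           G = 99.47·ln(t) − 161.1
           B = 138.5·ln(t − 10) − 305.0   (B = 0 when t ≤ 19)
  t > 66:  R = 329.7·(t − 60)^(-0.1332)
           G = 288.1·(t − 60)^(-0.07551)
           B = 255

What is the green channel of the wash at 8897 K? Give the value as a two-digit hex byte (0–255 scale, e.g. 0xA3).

t = 8897/100 = 88.97; the t > 66 branch applies.
G = 288.1·(88.97 − 60)^(-0.07551) = 288.1·28.97^(-0.07551) = 288.1·0.77555 = 223.435.
Rounded: 223; in hex, 0xDF.

0xDF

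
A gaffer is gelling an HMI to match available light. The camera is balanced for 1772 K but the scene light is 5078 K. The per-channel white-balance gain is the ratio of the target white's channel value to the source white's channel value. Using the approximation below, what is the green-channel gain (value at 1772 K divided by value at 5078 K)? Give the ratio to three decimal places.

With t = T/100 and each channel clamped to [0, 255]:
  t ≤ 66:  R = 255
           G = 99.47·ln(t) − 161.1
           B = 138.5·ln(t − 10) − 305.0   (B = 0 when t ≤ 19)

0.544

At 5078 K (t = 50.78):
  G = 99.47·ln 50.78 − 161.1 = 99.47·3.9275 − 161.1 = 229.569.
At 1772 K (t = 17.72):
  G = 99.47·ln 17.72 − 161.1 = 99.47·2.8747 − 161.1 = 124.846.
Gain = 124.846 / 229.569 = 0.5438 → 0.544.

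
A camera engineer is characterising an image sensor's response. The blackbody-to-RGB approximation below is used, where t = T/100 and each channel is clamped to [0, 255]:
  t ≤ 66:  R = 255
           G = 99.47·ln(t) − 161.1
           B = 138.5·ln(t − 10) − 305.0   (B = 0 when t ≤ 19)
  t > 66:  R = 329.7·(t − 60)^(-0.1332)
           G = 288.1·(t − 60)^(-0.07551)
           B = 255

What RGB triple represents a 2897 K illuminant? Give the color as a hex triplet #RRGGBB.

t = 2897/100 = 28.97; the t ≤ 66 branch applies.
R = 255 by definition for t ≤ 66.
G = 99.47·ln 28.97 − 161.1 = 99.47·3.3663 − 161.1 = 173.742.
B = 138.5·ln(28.97 − 10) − 305.0 = 138.5·ln 18.97 − 305.0 = 138.5·2.9429 − 305.0 = 102.586.
Rounded: (255, 174, 103).
In hex: #FFAE67.

#FFAE67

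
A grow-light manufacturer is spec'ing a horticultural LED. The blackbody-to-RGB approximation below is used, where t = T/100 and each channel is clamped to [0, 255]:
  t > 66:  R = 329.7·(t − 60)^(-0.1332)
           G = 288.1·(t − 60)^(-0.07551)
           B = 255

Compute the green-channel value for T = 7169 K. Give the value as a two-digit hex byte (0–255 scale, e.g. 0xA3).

0xEF

t = 7169/100 = 71.69; the t > 66 branch applies.
G = 288.1·(71.69 − 60)^(-0.07551) = 288.1·11.69^(-0.07551) = 288.1·0.83056 = 239.283.
Rounded: 239; in hex, 0xEF.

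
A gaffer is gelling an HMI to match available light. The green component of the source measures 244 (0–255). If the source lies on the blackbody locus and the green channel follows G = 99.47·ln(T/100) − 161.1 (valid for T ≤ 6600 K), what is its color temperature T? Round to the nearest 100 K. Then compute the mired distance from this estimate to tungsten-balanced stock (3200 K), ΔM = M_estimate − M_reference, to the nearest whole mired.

-143 mireds

ln t = (244 + 161.1) / 99.47 = 4.0726.
t = e^4.0726 = 58.709.
T = 100·t = 5871 K → 5900 K to the nearest 100 K.
M_estimate = 10⁶/5900 = 169.49; M_reference = 10⁶/3200 = 312.50.
ΔM = 169.49 − 312.50 = -143.01 → -143 mireds.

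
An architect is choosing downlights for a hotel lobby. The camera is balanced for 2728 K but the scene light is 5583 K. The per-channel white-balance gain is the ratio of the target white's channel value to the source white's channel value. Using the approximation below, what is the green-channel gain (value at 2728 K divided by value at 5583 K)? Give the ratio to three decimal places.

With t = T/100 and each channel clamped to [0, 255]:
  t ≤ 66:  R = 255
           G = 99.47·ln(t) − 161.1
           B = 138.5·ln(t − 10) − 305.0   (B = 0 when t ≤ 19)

At 5583 K (t = 55.83):
  G = 99.47·ln 55.83 − 161.1 = 99.47·4.0223 − 161.1 = 238.999.
At 2728 K (t = 27.28):
  G = 99.47·ln 27.28 − 161.1 = 99.47·3.3062 − 161.1 = 167.763.
Gain = 167.763 / 238.999 = 0.7019 → 0.702.

0.702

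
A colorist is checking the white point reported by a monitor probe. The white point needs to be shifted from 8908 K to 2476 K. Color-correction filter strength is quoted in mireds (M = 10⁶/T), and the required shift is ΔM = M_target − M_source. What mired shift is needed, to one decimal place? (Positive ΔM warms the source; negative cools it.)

+291.6 mireds

M_source = 10⁶/8908 = 112.259; M_target = 10⁶/2476 = 403.877.
ΔM = 403.877 − 112.259 = 291.619 → +291.6 mireds, a warming shift.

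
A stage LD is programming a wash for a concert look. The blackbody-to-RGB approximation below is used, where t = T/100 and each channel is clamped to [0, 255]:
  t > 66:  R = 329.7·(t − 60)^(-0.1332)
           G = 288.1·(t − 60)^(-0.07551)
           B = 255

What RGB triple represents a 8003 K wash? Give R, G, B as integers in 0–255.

R=221, G=230, B=255

t = 8003/100 = 80.03; the t > 66 branch applies.
R = 329.7·(80.03 − 60)^(-0.1332) = 329.7·20.03^(-0.1332) = 329.7·0.67084 = 221.174.
G = 288.1·(80.03 − 60)^(-0.07551) = 288.1·20.03^(-0.07551) = 288.1·0.79746 = 229.749.
B = 255 by definition for t > 66.
Rounded: (221, 230, 255).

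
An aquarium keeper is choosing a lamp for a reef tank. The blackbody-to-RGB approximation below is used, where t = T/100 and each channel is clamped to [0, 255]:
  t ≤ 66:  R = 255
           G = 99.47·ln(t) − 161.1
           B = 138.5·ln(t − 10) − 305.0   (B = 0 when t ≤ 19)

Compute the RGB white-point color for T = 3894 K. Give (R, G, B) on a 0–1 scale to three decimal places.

t = 3894/100 = 38.94; the t ≤ 66 branch applies.
R = 255 by definition for t ≤ 66.
G = 99.47·ln 38.94 − 161.1 = 99.47·3.6620 − 161.1 = 203.161.
B = 138.5·ln(38.94 − 10) − 305.0 = 138.5·ln 28.94 − 305.0 = 138.5·3.3652 − 305.0 = 161.084.
Dividing each by 255: (1.0000, 0.7967, 0.6317) → (1.000, 0.797, 0.632).

(1.000, 0.797, 0.632)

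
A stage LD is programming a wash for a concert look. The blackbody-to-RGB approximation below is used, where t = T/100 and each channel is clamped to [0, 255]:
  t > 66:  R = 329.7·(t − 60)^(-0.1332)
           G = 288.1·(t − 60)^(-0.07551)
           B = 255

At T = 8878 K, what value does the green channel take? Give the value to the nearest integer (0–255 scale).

t = 8878/100 = 88.78; the t > 66 branch applies.
G = 288.1·(88.78 − 60)^(-0.07551) = 288.1·28.78^(-0.07551) = 288.1·0.77593 = 223.546.
Rounded: 224.

224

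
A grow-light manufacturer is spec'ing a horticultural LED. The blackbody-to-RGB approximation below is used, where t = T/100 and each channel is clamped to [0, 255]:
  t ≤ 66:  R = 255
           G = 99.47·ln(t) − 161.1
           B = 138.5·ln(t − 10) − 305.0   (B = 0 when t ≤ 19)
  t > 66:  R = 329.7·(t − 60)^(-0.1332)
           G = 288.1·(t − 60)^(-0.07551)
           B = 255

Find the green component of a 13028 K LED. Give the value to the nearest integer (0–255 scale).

t = 13028/100 = 130.28; the t > 66 branch applies.
G = 288.1·(130.28 − 60)^(-0.07551) = 288.1·70.28^(-0.07551) = 288.1·0.72535 = 208.972.
Rounded: 209.

209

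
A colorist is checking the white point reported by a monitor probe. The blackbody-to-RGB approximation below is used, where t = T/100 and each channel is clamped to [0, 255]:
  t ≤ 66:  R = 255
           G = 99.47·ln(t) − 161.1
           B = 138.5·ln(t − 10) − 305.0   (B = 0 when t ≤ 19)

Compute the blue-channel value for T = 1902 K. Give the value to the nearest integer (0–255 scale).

t = 1902/100 = 19.02; the t ≤ 66 branch applies.
B = 138.5·ln(19.02 − 10) − 305.0 = 138.5·ln 9.02 − 305.0 = 138.5·2.1994 − 305.0 = -0.377 → clamped to 0.
Rounded: 0.

0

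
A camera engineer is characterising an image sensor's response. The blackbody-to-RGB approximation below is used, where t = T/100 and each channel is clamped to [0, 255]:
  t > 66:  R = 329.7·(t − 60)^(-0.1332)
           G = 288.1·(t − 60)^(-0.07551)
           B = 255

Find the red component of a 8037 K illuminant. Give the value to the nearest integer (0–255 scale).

221

t = 8037/100 = 80.37; the t > 66 branch applies.
R = 329.7·(80.37 − 60)^(-0.1332) = 329.7·20.37^(-0.1332) = 329.7·0.66933 = 220.679.
Rounded: 221.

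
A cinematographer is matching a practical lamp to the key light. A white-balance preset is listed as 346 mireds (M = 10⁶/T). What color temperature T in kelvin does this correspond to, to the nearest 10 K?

2890 K

T = 10⁶ / 346 = 2890.17 K → 2890 K.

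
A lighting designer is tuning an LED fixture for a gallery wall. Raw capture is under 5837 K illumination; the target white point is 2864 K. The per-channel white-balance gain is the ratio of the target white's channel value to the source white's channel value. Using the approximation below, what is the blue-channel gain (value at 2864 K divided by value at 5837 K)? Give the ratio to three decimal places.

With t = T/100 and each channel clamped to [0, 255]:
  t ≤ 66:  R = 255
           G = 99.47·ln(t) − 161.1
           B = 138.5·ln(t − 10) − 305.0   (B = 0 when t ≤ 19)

0.431

At 5837 K (t = 58.37):
  B = 138.5·ln(58.37 − 10) − 305.0 = 138.5·ln 48.37 − 305.0 = 138.5·3.8789 − 305.0 = 232.225.
At 2864 K (t = 28.64):
  B = 138.5·ln(28.64 − 10) − 305.0 = 138.5·ln 18.64 − 305.0 = 138.5·2.9253 − 305.0 = 100.155.
Gain = 100.155 / 232.225 = 0.4313 → 0.431.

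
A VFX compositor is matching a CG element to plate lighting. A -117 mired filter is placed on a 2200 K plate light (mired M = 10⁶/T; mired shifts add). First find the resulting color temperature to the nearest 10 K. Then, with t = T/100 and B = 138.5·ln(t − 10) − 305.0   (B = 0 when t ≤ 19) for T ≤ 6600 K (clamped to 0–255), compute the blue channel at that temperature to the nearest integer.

107

M_in = 10⁶/2200 = 454.55; M_out = 454.55 + (-117) = 337.55.
T_out = 10⁶/337.55 = 2962.6 K → 2960 K; t = 29.6.
B = 138.5·ln(29.6 − 10) − 305.0 = 138.5·ln 19.6 − 305.0 = 138.5·2.9755 − 305.0 = 107.111.
Rounded: 107.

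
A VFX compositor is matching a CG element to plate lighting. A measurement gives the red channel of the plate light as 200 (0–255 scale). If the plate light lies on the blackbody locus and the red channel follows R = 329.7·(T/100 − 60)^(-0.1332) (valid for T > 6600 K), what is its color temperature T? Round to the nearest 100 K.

(t − 60)^(-0.1332) = 200/329.7 = 0.60661.
t − 60 = 0.60661^(1/-0.1332) = 0.60661^(-7.508) = 42.638, so t = 102.638.
T = 100·t = 10264 K → 10300 K to the nearest 100 K.

10300 K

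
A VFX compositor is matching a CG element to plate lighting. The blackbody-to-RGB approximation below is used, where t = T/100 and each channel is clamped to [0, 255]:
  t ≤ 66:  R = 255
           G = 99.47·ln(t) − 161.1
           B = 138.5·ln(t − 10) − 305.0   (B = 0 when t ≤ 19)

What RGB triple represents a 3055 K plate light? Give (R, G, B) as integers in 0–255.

(255, 179, 114)

t = 3055/100 = 30.55; the t ≤ 66 branch applies.
R = 255 by definition for t ≤ 66.
G = 99.47·ln 30.55 − 161.1 = 99.47·3.4194 − 161.1 = 179.024.
B = 138.5·ln(30.55 − 10) − 305.0 = 138.5·ln 20.55 − 305.0 = 138.5·3.0229 − 305.0 = 113.666.
Rounded: (255, 179, 114).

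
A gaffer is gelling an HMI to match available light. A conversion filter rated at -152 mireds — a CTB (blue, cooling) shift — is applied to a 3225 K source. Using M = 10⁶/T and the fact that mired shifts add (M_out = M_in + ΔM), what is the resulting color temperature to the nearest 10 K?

6330 K

M_in = 10⁶/3225 = 310.08 mireds.
M_out = 310.08 + (-152) = 158.08 mireds.
T_out = 10⁶/158.08 = 6326.0 K → 6330 K.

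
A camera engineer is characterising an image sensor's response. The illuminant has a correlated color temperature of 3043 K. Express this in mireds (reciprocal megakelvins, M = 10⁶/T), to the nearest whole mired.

M = 10⁶ / 3043 = 328.623 → 329 mireds.

329 mireds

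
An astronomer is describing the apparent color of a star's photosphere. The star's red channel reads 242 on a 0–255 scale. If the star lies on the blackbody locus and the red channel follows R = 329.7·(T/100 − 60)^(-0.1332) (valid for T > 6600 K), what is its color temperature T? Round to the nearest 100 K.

7000 K

(t − 60)^(-0.1332) = 242/329.7 = 0.73400.
t − 60 = 0.73400^(1/-0.1332) = 0.73400^(-7.508) = 10.193, so t = 70.193.
T = 100·t = 7019 K → 7000 K to the nearest 100 K.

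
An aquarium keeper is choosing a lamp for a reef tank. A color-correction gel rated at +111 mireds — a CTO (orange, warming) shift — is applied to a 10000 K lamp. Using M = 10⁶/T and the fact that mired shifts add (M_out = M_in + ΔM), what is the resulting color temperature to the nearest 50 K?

M_in = 10⁶/10000 = 100.00 mireds.
M_out = 100.00 + (+111) = 211.00 mireds.
T_out = 10⁶/211.00 = 4739.3 K → 4750 K.

4750 K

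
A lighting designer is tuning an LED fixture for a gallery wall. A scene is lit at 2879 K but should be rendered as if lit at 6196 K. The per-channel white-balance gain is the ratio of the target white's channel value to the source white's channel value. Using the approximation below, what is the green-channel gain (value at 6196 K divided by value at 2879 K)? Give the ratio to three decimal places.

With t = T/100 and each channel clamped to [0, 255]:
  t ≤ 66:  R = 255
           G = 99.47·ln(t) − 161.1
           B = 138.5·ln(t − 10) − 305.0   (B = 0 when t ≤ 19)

At 2879 K (t = 28.79):
  G = 99.47·ln 28.79 − 161.1 = 99.47·3.3600 − 161.1 = 173.122.
At 6196 K (t = 61.96):
  G = 99.47·ln 61.96 − 161.1 = 99.47·4.1265 − 161.1 = 249.362.
Gain = 249.362 / 173.122 = 1.4404 → 1.440.

1.440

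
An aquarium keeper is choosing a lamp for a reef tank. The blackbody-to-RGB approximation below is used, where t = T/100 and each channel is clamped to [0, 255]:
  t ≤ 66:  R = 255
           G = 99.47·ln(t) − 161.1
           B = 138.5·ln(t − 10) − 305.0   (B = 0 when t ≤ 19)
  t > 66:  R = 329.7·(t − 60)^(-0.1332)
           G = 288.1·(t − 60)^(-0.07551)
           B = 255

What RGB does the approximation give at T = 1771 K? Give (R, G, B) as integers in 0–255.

t = 1771/100 = 17.71; the t ≤ 66 branch applies.
R = 255 by definition for t ≤ 66.
G = 99.47·ln 17.71 − 161.1 = 99.47·2.8741 − 161.1 = 124.790.
t = 17.71 ≤ 19, so B = 0.
Rounded: (255, 125, 0).

(255, 125, 0)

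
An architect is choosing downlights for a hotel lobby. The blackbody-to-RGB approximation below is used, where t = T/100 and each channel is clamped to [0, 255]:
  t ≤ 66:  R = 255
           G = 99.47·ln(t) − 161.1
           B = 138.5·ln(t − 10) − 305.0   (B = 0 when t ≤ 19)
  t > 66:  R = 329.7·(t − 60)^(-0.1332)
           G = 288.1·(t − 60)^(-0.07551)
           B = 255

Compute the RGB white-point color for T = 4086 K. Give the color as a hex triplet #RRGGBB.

#FFD0AA

t = 4086/100 = 40.86; the t ≤ 66 branch applies.
R = 255 by definition for t ≤ 66.
G = 99.47·ln 40.86 − 161.1 = 99.47·3.7102 − 161.1 = 207.949.
B = 138.5·ln(40.86 − 10) − 305.0 = 138.5·ln 30.86 − 305.0 = 138.5·3.4295 − 305.0 = 169.980.
Rounded: (255, 208, 170).
In hex: #FFD0AA.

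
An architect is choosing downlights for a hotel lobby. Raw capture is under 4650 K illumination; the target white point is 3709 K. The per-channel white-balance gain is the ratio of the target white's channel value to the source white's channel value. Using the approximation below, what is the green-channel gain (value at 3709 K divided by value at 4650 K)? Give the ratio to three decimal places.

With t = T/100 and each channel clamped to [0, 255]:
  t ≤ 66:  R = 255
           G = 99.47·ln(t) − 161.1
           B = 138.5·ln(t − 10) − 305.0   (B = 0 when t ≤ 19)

At 4650 K (t = 46.5):
  G = 99.47·ln 46.5 − 161.1 = 99.47·3.8395 − 161.1 = 220.810.
At 3709 K (t = 37.09):
  G = 99.47·ln 37.09 − 161.1 = 99.47·3.6133 − 161.1 = 198.320.
Gain = 198.320 / 220.810 = 0.8981 → 0.898.

0.898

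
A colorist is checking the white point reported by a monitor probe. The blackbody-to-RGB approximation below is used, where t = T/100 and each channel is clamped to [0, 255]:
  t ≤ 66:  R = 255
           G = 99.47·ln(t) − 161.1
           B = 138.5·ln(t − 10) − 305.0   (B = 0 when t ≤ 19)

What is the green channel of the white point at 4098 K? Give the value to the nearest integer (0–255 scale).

t = 4098/100 = 40.98; the t ≤ 66 branch applies.
G = 99.47·ln 40.98 − 161.1 = 99.47·3.7131 − 161.1 = 208.240.
Rounded: 208.

208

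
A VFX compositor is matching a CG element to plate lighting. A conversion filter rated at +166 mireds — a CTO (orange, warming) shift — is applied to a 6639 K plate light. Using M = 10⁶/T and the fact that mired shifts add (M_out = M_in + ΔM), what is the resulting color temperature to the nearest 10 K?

3160 K

M_in = 10⁶/6639 = 150.63 mireds.
M_out = 150.63 + (+166) = 316.63 mireds.
T_out = 10⁶/316.63 = 3158.3 K → 3160 K.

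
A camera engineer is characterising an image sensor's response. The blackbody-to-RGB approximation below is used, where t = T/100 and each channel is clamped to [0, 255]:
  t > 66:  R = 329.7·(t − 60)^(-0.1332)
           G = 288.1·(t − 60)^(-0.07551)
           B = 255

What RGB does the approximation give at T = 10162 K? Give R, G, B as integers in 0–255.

R=201, G=217, B=255

t = 10162/100 = 101.62; the t > 66 branch applies.
R = 329.7·(101.62 − 60)^(-0.1332) = 329.7·41.62^(-0.1332) = 329.7·0.60857 = 200.645.
G = 288.1·(101.62 − 60)^(-0.07551) = 288.1·41.62^(-0.07551) = 288.1·0.75462 = 217.405.
B = 255 by definition for t > 66.
Rounded: (201, 217, 255).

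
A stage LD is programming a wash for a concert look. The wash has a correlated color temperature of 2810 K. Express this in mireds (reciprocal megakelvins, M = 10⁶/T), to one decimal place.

M = 10⁶ / 2810 = 355.872 → 355.9 mireds.

355.9 mireds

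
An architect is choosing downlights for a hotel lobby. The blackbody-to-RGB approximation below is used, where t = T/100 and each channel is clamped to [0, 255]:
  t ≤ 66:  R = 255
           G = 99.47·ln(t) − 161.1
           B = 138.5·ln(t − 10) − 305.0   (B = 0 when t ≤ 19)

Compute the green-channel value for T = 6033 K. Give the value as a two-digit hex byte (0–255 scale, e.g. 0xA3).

0xF7

t = 6033/100 = 60.33; the t ≤ 66 branch applies.
G = 99.47·ln 60.33 − 161.1 = 99.47·4.0998 − 161.1 = 246.710.
Rounded: 247; in hex, 0xF7.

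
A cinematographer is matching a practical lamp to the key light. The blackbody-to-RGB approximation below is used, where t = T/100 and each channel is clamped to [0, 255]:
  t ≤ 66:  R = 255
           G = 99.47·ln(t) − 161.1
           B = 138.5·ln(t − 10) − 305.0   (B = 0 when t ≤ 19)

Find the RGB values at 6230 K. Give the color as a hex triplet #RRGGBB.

t = 6230/100 = 62.3; the t ≤ 66 branch applies.
R = 255 by definition for t ≤ 66.
G = 99.47·ln 62.3 − 161.1 = 99.47·4.1320 − 161.1 = 249.906.
B = 138.5·ln(62.3 − 10) − 305.0 = 138.5·ln 52.3 − 305.0 = 138.5·3.9570 − 305.0 = 243.044.
Rounded: (255, 250, 243).
In hex: #FFFAF3.

#FFFAF3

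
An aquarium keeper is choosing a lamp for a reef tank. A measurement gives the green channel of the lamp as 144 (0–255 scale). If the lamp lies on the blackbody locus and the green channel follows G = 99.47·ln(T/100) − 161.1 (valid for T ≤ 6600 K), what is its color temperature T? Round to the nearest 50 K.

2150 K

ln t = (144 + 161.1) / 99.47 = 3.0673.
t = e^3.0673 = 21.483.
T = 100·t = 2148 K → 2150 K to the nearest 50 K.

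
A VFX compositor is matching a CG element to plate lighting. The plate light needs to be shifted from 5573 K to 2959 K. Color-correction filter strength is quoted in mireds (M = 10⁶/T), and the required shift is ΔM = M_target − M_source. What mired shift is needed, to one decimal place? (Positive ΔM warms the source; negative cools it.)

+158.5 mireds

M_source = 10⁶/5573 = 179.437; M_target = 10⁶/2959 = 337.952.
ΔM = 337.952 − 179.437 = 158.515 → +158.5 mireds, a warming shift.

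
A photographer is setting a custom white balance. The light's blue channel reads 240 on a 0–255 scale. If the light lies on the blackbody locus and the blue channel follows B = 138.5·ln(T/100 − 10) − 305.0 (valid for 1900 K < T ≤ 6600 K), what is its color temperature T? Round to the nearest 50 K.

6100 K

ln(t − 10) = (240 + 305.0) / 138.5 = 3.9350.
t − 10 = e^3.9350 = 51.163, so t = 61.163.
T = 100·t = 6116 K → 6100 K to the nearest 50 K.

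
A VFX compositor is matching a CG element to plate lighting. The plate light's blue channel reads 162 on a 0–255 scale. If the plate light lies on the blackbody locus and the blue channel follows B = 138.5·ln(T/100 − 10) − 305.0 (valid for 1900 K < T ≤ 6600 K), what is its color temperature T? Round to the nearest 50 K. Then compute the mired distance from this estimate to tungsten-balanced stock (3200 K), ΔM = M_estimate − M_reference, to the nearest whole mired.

ln(t − 10) = (162 + 305.0) / 138.5 = 3.3718.
t − 10 = e^3.3718 = 29.132, so t = 39.132.
T = 100·t = 3913 K → 3900 K to the nearest 50 K.
M_estimate = 10⁶/3900 = 256.41; M_reference = 10⁶/3200 = 312.50.
ΔM = 256.41 − 312.50 = -56.09 → -56 mireds.

-56 mireds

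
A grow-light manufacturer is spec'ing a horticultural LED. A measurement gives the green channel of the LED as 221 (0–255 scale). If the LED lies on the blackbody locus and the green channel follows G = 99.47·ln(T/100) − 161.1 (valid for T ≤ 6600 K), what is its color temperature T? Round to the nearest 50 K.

ln t = (221 + 161.1) / 99.47 = 3.8414.
t = e^3.8414 = 46.589.
T = 100·t = 4659 K → 4650 K to the nearest 50 K.

4650 K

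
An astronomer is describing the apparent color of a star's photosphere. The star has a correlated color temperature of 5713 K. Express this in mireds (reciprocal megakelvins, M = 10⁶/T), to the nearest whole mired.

M = 10⁶ / 5713 = 175.039 → 175 mireds.

175 mireds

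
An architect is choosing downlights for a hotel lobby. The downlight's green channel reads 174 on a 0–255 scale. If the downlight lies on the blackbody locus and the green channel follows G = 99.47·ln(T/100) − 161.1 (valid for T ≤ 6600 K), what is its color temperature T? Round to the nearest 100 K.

2900 K

ln t = (174 + 161.1) / 99.47 = 3.3689.
t = e^3.3689 = 29.045.
T = 100·t = 2905 K → 2900 K to the nearest 100 K.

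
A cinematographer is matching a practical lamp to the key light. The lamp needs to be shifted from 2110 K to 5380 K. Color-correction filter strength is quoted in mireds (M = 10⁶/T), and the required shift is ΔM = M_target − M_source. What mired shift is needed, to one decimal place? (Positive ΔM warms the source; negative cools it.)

-288.1 mireds

M_source = 10⁶/2110 = 473.934; M_target = 10⁶/5380 = 185.874.
ΔM = 185.874 − 473.934 = -288.060 → -288.1 mireds, a cooling shift.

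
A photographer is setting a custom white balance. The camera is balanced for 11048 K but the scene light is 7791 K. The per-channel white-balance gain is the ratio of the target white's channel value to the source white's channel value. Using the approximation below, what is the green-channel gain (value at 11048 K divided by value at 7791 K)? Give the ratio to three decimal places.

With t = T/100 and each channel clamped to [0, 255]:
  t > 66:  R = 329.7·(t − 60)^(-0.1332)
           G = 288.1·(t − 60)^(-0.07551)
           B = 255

0.925

At 7791 K (t = 77.91):
  G = 288.1·(77.91 − 60)^(-0.07551) = 288.1·17.91^(-0.07551) = 288.1·0.80423 = 231.698.
At 11048 K (t = 110.48):
  G = 288.1·(110.48 − 60)^(-0.07551) = 288.1·50.48^(-0.07551) = 288.1·0.74370 = 214.260.
Gain = 214.260 / 231.698 = 0.9247 → 0.925.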